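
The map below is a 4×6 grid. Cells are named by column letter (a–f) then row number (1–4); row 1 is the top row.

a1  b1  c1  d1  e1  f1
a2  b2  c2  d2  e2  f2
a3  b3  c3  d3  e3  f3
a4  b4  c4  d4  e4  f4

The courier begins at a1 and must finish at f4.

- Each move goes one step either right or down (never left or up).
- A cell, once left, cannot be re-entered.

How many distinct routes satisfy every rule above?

A right/down-only route from a1 to f4 makes exactly 3 down-moves and 5 right-moves in some order.
With no other constraints that would be C(8,3) = 56 routes.
That gives 56 routes.

56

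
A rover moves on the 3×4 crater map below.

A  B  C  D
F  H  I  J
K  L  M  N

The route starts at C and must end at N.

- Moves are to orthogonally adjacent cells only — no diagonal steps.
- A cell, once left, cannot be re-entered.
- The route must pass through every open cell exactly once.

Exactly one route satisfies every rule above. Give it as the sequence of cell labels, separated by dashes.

Need to visit all 12 open cells exactly once, starting at C and ending at N.
Route from C: right to D, down to J, 2× left (reaching H), up to B, left to A, 2× down (reaching K), 3× right (reaching N) — 11 moves in all.
Check: all 12 open cells covered.

C - D - J - I - H - B - A - F - K - L - M - N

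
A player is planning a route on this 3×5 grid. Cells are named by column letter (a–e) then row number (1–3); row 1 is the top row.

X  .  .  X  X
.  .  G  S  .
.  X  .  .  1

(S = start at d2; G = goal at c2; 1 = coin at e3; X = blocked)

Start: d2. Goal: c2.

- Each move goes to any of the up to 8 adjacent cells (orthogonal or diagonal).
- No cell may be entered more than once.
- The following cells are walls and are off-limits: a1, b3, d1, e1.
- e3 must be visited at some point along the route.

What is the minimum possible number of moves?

Any route passes through e3 somewhere between d2 and c2. Summing Chebyshev distances along the two legs (d2 → e3 → c2) gives a lower bound of 1 + 2 = 3 moves.
A route of 3 moves achieves this: d2 → e3 → d3 → c2.
Since 3 matches the lower bound, it is optimal.

3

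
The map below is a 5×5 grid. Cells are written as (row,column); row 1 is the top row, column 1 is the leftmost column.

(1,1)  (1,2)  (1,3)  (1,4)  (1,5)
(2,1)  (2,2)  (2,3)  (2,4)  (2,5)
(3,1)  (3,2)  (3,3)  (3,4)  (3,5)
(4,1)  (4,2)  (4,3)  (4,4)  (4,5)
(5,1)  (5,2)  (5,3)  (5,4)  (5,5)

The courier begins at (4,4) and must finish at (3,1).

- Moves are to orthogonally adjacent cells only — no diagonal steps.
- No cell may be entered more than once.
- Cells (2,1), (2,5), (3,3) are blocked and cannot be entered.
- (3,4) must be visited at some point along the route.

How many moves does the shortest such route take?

Any route passes through (3,4) somewhere between (4,4) and (3,1). Summing Manhattan distances along the two legs ((4,4) → (3,4) → (3,1)) gives a lower bound of 1 + 3 = 4 moves.
That bound ignores the blocked cells. Measuring each leg by the fewest moves that actually steer around them ((4,4)→(3,4): 1; (3,4)→(3,1): 5) raises the lower bound to 6.
A route of 6 moves exists: (4,4) → (3,4) → (2,4) → (2,3) → (2,2) → (3,2) → (3,1).
Since 6 matches that lower bound, it is optimal.

6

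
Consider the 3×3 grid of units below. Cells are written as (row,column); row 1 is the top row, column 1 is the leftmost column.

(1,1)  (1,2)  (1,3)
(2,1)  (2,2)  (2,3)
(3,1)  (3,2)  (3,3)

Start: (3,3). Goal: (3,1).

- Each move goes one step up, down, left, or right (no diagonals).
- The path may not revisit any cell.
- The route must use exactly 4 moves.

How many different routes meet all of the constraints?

Need simple routes of exactly 4 moves from (3,3) to (3,1) (Manhattan distance 2, so 1 moves are spent on a detour and 1 undoing it).
Enumerating: (3,3) (2,3) (2,2) (3,2) (3,1) | (3,3) (2,3) (2,2) (2,1) (3,1) | (3,3) (3,2) (2,2) (2,1) (3,1).
That gives 3 routes.

3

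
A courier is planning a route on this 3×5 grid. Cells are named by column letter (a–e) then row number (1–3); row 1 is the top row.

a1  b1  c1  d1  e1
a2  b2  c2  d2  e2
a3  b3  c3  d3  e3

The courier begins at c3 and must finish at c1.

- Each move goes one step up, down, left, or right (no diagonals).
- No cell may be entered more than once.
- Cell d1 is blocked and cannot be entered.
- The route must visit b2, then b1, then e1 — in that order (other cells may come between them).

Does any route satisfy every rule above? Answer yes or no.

no

e1 must be visited but has only one open neighbour (e2), and it is neither the start nor the goal — the route would have to enter and leave through e2, re-entering it.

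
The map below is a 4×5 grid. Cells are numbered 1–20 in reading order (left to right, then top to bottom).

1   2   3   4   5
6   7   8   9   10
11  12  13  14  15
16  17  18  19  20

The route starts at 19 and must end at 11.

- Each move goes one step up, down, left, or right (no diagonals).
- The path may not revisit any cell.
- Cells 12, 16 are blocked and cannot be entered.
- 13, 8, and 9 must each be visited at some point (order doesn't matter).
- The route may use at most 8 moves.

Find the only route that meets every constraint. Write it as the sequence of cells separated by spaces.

19 18 13 14 9 8 7 6 11

The 8-move cap with required stops at 13, 8, 9 leaves no slack for detours.
Route from 19: left 1 to 18, up 1 to 13, right 1 to 14, up 1 to 9, left 3 to 6, down 1 to 11 — 8 moves in all.
Check: all required cells visited; 8 ≤ 8 moves.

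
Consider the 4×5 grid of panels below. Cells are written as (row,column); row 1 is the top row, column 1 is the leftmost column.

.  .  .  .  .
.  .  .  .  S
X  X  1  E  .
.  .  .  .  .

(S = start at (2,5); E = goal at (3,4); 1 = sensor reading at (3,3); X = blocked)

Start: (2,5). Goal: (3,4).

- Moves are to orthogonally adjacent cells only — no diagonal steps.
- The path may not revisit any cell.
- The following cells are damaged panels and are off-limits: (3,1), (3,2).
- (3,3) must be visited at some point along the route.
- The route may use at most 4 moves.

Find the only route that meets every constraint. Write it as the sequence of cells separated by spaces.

The budget equals the shortest possible length, so every move has to be on a shortest route through the required cells.
Route from (2,5): left 2 to (2,3), down 1 to (3,3), right 1 to (3,4) — 4 moves in all.
Check: all required cells visited; 4 ≤ 4 moves.

(2,5) (2,4) (2,3) (3,3) (3,4)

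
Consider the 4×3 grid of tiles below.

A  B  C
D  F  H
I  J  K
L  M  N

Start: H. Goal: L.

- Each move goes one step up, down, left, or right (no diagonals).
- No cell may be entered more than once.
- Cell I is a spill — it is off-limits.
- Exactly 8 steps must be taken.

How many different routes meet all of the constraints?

2

Need simple routes of exactly 8 moves from H to L (Manhattan distance 4, so 2 moves are spent on a detour and 2 undoing it).
Enumerating: H C B F J K N M L | H C B A D F J M L.
That gives 2 routes.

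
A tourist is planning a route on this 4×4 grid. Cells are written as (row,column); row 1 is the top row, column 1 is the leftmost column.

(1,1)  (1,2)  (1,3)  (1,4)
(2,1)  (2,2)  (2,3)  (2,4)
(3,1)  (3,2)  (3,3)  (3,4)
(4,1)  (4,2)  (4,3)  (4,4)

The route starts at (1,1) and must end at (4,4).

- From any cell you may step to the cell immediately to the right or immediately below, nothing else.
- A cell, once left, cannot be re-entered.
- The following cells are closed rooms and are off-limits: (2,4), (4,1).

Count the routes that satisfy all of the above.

A right/down-only route from (1,1) to (4,4) makes exactly 3 down-moves and 3 right-moves in some order.
With no other constraints that would be C(6,3) = 20 routes.
Subtract routes through each blocked cell (inclusion–exclusion for overlaps): − through (2,4): 4 − through (4,1): 1 → 15.
That gives 15 routes.

15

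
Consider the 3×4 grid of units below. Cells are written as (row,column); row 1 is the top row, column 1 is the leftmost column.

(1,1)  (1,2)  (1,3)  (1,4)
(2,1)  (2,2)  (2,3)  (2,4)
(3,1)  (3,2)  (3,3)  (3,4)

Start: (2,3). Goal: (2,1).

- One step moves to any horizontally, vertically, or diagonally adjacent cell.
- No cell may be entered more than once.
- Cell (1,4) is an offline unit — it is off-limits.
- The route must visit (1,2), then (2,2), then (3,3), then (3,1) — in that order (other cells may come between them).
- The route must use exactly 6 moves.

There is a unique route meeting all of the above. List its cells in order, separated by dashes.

(2,3) - (1,2) - (2,2) - (3,3) - (3,2) - (3,1) - (2,1)

The waypoints must appear in the order (1,2), (2,2), (3,3), (3,1), with no cell reused.
Route from (2,3): up-left to (1,2), down to (2,2), down-right to (3,3), 2× left (reaching (3,1)), up to (2,1) — 6 moves in all.
Check: order respected ((1,2) at step 1, (2,2) at step 2, (3,3) at step 3, (3,1) at step 5); 6 moves as required.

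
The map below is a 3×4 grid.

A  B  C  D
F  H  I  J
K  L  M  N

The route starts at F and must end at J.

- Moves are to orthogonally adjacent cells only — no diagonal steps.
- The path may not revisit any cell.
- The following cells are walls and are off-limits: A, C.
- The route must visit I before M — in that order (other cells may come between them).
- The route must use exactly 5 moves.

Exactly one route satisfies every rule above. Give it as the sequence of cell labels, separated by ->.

The waypoints must appear in the order I, M, with no cell reused.
Route from F: right 2 to I, down 1 to M, right 1 to N, up 1 to J — 5 moves in all.
Check: order respected (I at step 2, M at step 3); 5 moves as required.

F -> H -> I -> M -> N -> J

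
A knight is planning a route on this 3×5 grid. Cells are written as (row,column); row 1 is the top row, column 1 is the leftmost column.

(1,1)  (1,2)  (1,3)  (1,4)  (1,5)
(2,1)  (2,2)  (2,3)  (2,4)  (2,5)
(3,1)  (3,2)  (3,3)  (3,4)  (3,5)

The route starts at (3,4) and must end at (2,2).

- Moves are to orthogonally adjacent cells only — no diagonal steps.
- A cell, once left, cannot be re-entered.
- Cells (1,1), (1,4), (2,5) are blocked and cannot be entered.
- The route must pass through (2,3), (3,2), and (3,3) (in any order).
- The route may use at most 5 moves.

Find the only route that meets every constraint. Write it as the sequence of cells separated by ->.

Any route must reach (2,3), (3,2), and (3,3) and still end at (2,2) within 5 moves, so the order of the required stops is forced.
Route from (3,4): up to (2,4), left to (2,3), down to (3,3), left to (3,2), up to (2,2) — 5 moves in all.
Check: all required cells visited; 5 ≤ 5 moves.

(3,4) -> (2,4) -> (2,3) -> (3,3) -> (3,2) -> (2,2)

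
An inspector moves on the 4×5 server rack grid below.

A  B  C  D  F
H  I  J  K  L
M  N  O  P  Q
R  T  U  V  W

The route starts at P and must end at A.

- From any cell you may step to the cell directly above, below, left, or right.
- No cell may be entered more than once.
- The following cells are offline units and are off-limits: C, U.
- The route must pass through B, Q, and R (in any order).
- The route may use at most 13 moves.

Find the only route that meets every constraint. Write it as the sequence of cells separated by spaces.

The 13-move cap with required stops at B, Q, R leaves no slack for detours.
Route from P: right 1 to Q, up 1 to L, left 2 to J, down 1 to O, left 1 to N, down 1 to T, left 1 to R, up 2 to H, right 1 to I, up 1 to B, left 1 to A — 13 moves in all.
Check: all required cells visited; 13 ≤ 13 moves.

P Q L K J O N T R M H I B A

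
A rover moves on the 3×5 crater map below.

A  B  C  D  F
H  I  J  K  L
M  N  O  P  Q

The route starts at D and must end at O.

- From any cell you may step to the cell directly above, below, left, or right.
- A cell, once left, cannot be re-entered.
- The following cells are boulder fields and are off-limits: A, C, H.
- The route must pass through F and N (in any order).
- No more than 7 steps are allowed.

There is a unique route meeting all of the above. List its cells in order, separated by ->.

The 7-move cap with required stops at F, N leaves no slack for detours.
Route from D: right to F, down to L, 3× left (reaching I), down to N, right to O — 7 moves in all.
Check: all required cells visited; 7 ≤ 7 moves.

D -> F -> L -> K -> J -> I -> N -> O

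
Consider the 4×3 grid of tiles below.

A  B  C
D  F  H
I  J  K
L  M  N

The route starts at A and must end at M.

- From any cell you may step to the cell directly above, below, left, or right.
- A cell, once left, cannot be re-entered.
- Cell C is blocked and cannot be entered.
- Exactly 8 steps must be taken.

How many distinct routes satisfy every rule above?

4

Need simple routes of exactly 8 moves from A to M (Manhattan distance 4, so 2 moves are spent on a detour and 2 undoing it).
Enumerating: A D I J F H K N M | A D F H K J I L M | A B F D I J K N M | A B F H K J I L M.
That gives 4 routes.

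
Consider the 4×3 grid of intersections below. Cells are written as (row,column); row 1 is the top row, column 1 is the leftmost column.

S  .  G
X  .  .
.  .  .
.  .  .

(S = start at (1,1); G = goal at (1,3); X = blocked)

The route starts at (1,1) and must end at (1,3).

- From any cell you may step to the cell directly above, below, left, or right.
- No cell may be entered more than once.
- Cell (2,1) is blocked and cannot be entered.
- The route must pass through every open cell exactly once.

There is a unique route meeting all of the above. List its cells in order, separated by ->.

Need to visit all 11 open cells exactly once, starting at (1,1) and ending at (1,3).
Cell (4,3) has only two open neighbours ((3,3) and (4,2)), so the path must pass straight through it: one of those is the cell it's entered from and the other is where it exits.
Route from (1,1): right 1 to (1,2), down 2 to (3,2), left 1 to (3,1), down 1 to (4,1), right 2 to (4,3), up 3 to (1,3) — 10 moves in all.
Check: all 11 open cells covered.

(1,1) -> (1,2) -> (2,2) -> (3,2) -> (3,1) -> (4,1) -> (4,2) -> (4,3) -> (3,3) -> (2,3) -> (1,3)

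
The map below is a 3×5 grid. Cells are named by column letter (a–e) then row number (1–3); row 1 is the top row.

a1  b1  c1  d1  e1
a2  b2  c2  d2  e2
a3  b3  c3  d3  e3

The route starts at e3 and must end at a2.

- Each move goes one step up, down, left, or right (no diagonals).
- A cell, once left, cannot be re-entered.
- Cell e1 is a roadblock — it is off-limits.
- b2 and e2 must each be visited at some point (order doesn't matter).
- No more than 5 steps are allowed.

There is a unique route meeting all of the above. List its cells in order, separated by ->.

The budget equals the shortest possible length, so every move has to be on a shortest route through the required cells.
Route from e3: up 1 to e2, left 4 to a2 — 5 moves in all.
Check: all required cells visited; 5 ≤ 5 moves.

e3 -> e2 -> d2 -> c2 -> b2 -> a2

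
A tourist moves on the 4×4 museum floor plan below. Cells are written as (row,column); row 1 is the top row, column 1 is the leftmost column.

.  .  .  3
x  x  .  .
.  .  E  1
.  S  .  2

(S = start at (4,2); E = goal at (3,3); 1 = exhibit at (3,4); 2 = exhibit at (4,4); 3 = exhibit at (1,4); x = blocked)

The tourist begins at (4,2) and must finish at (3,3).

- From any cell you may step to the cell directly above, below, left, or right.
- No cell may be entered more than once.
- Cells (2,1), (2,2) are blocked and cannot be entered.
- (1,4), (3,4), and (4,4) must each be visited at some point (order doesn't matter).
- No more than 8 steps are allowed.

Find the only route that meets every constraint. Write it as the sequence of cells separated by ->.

(4,2) -> (4,3) -> (4,4) -> (3,4) -> (2,4) -> (1,4) -> (1,3) -> (2,3) -> (3,3)

The budget equals the shortest possible length, so every move has to be on a shortest route through the required cells.
Route from (4,2): right 2 to (4,4), up 3 to (1,4), left 1 to (1,3), down 2 to (3,3) — 8 moves in all.
Check: all required cells visited; 8 ≤ 8 moves.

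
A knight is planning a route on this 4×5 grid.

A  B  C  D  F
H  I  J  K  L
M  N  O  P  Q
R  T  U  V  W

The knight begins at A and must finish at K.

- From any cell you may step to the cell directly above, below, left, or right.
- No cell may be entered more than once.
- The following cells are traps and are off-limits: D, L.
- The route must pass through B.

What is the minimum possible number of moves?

4

Any route passes through B somewhere between A and K. Summing Manhattan distances along the two legs (A → B → K) gives a lower bound of 1 + 3 = 4 moves.
A route of 4 moves achieves this: A → B → I → J → K.
Since 4 matches the lower bound, it is optimal.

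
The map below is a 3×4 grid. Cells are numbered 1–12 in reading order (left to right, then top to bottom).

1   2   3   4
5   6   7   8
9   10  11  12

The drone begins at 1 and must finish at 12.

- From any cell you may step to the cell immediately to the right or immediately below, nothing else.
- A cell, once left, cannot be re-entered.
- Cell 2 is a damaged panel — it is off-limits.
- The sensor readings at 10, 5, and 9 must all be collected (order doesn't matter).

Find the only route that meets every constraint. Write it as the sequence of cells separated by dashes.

Moves only go right or down, so the column and row indices never decrease.
Route from 1: down 2 to 9, right 3 to 12 — 5 moves in all.
Check: all required cells visited.

1 - 5 - 9 - 10 - 11 - 12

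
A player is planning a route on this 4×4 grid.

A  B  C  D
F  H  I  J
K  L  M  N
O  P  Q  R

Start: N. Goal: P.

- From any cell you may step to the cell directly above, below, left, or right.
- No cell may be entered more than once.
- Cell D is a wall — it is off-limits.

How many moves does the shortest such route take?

The Manhattan distance from N to P is |3−4| + |4−2| = 3, so at least 3 moves are needed.
A route of 3 moves achieves this: N → R → Q → P.
Since 3 matches the lower bound, it is optimal.

3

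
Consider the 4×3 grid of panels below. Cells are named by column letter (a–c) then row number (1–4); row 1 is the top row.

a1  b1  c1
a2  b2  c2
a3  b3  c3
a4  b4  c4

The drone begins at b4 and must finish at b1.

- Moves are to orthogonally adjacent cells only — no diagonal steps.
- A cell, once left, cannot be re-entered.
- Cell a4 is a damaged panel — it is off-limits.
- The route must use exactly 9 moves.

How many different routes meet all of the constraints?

2

Need simple routes of exactly 9 moves from b4 to b1 (Manhattan distance 3, so 3 moves are spent on a detour and 3 undoing it).
Enumerating: b4 c4 c3 c2 b2 b3 a3 a2 a1 b1 | b4 c4 c3 b3 a3 a2 b2 c2 c1 b1.
That gives 2 routes.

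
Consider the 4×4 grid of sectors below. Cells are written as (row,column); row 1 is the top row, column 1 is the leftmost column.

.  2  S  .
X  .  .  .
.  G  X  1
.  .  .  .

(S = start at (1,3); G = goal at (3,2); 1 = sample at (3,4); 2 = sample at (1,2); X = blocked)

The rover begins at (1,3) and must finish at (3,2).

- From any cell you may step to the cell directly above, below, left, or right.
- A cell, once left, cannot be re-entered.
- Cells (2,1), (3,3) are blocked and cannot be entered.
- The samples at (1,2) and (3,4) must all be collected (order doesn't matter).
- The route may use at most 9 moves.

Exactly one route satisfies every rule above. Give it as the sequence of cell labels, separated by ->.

The 9-move cap with required stops at (1,2), (3,4) leaves no slack for detours.
Route from (1,3): left 1 to (1,2), down 1 to (2,2), right 2 to (2,4), down 2 to (4,4), left 2 to (4,2), up 1 to (3,2) — 9 moves in all.
Check: all required cells visited; 9 ≤ 9 moves.

(1,3) -> (1,2) -> (2,2) -> (2,3) -> (2,4) -> (3,4) -> (4,4) -> (4,3) -> (4,2) -> (3,2)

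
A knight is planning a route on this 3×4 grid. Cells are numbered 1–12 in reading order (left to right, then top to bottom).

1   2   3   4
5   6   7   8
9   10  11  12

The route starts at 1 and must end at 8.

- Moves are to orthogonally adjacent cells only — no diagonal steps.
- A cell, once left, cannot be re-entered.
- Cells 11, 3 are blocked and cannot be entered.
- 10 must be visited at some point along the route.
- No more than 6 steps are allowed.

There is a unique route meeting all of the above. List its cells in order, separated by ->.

1 -> 5 -> 9 -> 10 -> 6 -> 7 -> 8

The budget equals the shortest possible length, so every move has to be on a shortest route through the required cells.
Route from 1: 2× down (reaching 9), right to 10, up to 6, 2× right (reaching 8) — 6 moves in all.
Check: all required cells visited; 6 ≤ 6 moves.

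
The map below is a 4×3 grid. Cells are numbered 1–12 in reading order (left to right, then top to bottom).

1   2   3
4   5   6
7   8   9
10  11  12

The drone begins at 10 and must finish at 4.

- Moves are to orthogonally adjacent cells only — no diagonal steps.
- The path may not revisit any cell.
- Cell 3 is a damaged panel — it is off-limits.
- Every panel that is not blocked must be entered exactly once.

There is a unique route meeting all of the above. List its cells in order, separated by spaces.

10 7 8 11 12 9 6 5 2 1 4

Need to visit all 11 open cells exactly once, starting at 10 and ending at 4.
Cell 6 has only two open neighbours (9 and 5), so the path must pass straight through it: one of those is the cell it's entered from and the other is where it exits.
Route from 10: up 1 to 7, right 1 to 8, down 1 to 11, right 1 to 12, up 2 to 6, left 1 to 5, up 1 to 2, left 1 to 1, down 1 to 4 — 10 moves in all.
Check: all 11 open cells covered.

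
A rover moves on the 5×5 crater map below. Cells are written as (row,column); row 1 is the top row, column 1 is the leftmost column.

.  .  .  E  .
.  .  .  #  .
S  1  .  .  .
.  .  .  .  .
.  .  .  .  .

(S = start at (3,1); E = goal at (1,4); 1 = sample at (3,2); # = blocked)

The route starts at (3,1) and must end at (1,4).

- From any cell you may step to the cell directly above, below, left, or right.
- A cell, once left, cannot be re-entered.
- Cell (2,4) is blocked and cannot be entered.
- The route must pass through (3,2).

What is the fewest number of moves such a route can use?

5

Any route passes through (3,2) somewhere between (3,1) and (1,4). Summing Manhattan distances along the two legs ((3,1) → (3,2) → (1,4)) gives a lower bound of 1 + 4 = 5 moves.
A route of 5 moves achieves this: (3,1) → (3,2) → (2,2) → (1,2) → (1,3) → (1,4).
Since 5 matches the lower bound, it is optimal.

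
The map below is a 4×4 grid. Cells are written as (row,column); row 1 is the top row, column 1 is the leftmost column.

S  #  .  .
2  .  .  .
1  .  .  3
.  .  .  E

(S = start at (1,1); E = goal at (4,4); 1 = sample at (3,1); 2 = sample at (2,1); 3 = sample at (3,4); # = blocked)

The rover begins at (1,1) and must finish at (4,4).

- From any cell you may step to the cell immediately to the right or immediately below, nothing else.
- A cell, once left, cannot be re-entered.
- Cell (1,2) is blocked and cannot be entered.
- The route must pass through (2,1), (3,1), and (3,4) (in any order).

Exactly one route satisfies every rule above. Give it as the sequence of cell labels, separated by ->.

Moves only go right or down, so the column and row indices never decrease.
Route from (1,1): 2× down (reaching (3,1)), 3× right (reaching (3,4)), down to (4,4) — 6 moves in all.
Check: all required cells visited.

(1,1) -> (2,1) -> (3,1) -> (3,2) -> (3,3) -> (3,4) -> (4,4)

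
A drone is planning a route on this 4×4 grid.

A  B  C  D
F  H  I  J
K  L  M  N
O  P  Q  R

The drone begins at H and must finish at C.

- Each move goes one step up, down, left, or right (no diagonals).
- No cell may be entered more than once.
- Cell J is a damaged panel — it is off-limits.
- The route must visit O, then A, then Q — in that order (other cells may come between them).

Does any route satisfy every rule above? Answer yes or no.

no

Ignoring the required order, 6 revisit-free routes from H to C pass through all of O, A, and Q; the waypoint orders that occur are Q → O → A (4); A → O → Q (2) — never O → A → Q.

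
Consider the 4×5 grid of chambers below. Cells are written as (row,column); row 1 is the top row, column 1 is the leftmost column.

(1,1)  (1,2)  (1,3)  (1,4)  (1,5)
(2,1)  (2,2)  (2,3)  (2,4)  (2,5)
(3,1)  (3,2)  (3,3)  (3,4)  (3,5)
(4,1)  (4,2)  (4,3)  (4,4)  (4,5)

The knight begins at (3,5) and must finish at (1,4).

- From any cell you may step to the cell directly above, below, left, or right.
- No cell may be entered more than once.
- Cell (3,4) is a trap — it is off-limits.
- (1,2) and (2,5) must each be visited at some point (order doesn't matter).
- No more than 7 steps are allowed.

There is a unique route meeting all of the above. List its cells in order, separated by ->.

(3,5) -> (2,5) -> (2,4) -> (2,3) -> (2,2) -> (1,2) -> (1,3) -> (1,4)

The budget equals the shortest possible length, so every move has to be on a shortest route through the required cells.
Route from (3,5): up to (2,5), 3× left (reaching (2,2)), up to (1,2), 2× right (reaching (1,4)) — 7 moves in all.
Check: all required cells visited; 7 ≤ 7 moves.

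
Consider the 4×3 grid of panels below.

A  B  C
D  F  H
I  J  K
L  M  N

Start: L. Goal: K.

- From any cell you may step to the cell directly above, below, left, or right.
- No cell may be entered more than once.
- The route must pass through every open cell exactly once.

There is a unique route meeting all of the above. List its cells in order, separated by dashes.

Need to visit all 12 open cells exactly once, starting at L and ending at K.
Route from L: up 3 to A, right 2 to C, down 1 to H, left 1 to F, down 2 to M, right 1 to N, up 1 to K — 11 moves in all.
Check: all 12 open cells covered.

L - I - D - A - B - C - H - F - J - M - N - K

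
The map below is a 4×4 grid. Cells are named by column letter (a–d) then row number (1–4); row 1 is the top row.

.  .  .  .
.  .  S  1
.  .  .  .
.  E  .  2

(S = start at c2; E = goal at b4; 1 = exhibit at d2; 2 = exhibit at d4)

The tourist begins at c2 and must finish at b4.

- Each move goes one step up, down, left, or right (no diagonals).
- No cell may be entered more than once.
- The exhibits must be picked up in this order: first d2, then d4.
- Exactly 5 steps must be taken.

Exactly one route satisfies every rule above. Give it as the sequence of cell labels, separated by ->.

The waypoints must appear in the order d2, d4, with no cell reused.
Route from c2: right to d2, 2× down (reaching d4), 2× left (reaching b4) — 5 moves in all.
Check: order respected (1 at step 1, 2 at step 3); 5 moves as required.

c2 -> d2 -> d3 -> d4 -> c4 -> b4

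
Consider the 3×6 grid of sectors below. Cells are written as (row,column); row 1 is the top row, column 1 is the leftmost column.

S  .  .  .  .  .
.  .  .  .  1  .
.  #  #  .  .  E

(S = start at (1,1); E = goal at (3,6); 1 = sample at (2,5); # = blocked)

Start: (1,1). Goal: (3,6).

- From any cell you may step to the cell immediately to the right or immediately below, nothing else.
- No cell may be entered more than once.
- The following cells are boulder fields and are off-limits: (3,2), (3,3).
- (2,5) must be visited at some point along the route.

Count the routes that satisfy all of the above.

10

A right/down-only route from (1,1) to (3,6) makes exactly 2 down-moves and 5 right-moves in some order.
With no other constraints that would be C(7,2) = 21 routes.
Split at (2,5) and multiply the segment counts (each segment already excludes blocked cells): (1,1)→(2,5): 5; (2,5)→(3,6): 2; product = 10.
That gives 10 routes.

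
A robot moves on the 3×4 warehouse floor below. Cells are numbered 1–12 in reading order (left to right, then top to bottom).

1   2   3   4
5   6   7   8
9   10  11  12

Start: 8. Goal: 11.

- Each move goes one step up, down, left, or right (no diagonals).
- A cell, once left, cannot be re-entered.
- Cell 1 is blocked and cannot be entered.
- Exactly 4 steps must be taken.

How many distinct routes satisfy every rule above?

Need simple routes of exactly 4 moves from 8 to 11 (Manhattan distance 2, so 1 moves are spent on a detour and 1 undoing it).
Enumerating: 8 4 3 7 11 | 8 7 6 10 11.
That gives 2 routes.

2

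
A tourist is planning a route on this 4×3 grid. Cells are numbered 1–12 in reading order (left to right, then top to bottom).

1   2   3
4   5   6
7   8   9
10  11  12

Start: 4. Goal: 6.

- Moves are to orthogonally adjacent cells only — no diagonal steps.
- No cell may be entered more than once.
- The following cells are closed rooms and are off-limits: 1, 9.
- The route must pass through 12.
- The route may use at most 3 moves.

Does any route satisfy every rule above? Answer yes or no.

12 must be visited but has only one open neighbour (11), and it is neither the start nor the goal — the route would have to enter and leave through 11, re-entering it.

no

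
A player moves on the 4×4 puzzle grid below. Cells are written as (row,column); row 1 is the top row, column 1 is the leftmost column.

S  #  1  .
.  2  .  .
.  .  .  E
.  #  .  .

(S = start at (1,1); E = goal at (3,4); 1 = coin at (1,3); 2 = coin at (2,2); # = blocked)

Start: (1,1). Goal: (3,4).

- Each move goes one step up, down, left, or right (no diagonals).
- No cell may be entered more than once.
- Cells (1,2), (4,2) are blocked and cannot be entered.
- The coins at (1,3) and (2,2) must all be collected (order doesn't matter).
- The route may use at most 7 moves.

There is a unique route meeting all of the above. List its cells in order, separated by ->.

Any route must reach (1,3) and (2,2) and still end at (3,4) within 7 moves, so the order of the required stops is forced.
Route from (1,1): down 1 to (2,1), right 2 to (2,3), up 1 to (1,3), right 1 to (1,4), down 2 to (3,4) — 7 moves in all.
Check: all required cells visited; 7 ≤ 7 moves.

(1,1) -> (2,1) -> (2,2) -> (2,3) -> (1,3) -> (1,4) -> (2,4) -> (3,4)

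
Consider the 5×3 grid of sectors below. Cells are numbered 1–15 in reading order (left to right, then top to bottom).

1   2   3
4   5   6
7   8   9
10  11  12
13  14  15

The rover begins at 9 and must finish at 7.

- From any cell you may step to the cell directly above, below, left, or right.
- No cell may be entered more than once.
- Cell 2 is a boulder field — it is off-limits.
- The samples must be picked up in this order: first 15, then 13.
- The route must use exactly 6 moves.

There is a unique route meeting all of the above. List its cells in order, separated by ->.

The waypoints must appear in the order 15, 13, with no cell reused.
Route from 9: down 2 to 15, left 2 to 13, up 2 to 7 — 6 moves in all.
Check: order respected (15 at step 2, 13 at step 4); 6 moves as required.

9 -> 12 -> 15 -> 14 -> 13 -> 10 -> 7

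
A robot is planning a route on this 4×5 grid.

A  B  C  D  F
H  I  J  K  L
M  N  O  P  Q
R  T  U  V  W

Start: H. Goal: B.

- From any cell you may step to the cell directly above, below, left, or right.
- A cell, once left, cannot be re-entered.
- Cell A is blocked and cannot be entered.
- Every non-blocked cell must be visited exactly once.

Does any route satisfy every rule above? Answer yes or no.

yes

One route that works: H → M → R → T → N → I → J → O → U → V → W → Q → P → K → L → F → D → C → B.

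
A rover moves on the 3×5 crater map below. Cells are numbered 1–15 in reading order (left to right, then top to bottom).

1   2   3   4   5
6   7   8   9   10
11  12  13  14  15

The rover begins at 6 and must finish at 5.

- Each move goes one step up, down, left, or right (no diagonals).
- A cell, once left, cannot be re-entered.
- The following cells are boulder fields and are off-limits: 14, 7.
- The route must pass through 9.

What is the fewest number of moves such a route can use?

7

Any route passes through 9 somewhere between 6 and 5. Summing Manhattan distances along the two legs (6 → 9 → 5) gives a lower bound of 3 + 2 = 5 moves.
That bound ignores the blocked cells. Measuring each leg by the fewest moves that actually steer around them (6→9: 5; 9→5: 2) raises the lower bound to 7.
A route of 7 moves exists: 6 → 1 → 2 → 3 → 8 → 9 → 4 → 5.
Since 7 matches that lower bound, it is optimal.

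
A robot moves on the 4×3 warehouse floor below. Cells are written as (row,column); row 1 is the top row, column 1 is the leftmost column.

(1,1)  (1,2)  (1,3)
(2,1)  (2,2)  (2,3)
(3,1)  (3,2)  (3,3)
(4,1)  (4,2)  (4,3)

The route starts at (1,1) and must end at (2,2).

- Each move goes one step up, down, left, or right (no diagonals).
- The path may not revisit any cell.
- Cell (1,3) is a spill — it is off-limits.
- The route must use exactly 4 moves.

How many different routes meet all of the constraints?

1

Need simple routes of exactly 4 moves from (1,1) to (2,2) (Manhattan distance 2, so 1 moves are spent on a detour and 1 undoing it).
Enumerating: (1,1) (2,1) (3,1) (3,2) (2,2).
That gives 1 route.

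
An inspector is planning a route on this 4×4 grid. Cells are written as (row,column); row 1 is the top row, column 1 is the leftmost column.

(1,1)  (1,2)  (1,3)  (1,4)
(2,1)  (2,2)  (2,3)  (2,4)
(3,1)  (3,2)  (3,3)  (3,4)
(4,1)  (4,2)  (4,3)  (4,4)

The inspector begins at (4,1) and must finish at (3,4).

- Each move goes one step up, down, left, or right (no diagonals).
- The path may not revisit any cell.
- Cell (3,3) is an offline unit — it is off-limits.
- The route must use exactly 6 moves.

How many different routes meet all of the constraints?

4

Need simple routes of exactly 6 moves from (4,1) to (3,4) (Manhattan distance 4, so 1 moves are spent on a detour and 1 undoing it).
Enumerating: (4,1) (3,1) (2,1) (2,2) (2,3) (2,4) (3,4) | (4,1) (3,1) (3,2) (2,2) (2,3) (2,4) (3,4) | (4,1) (3,1) (3,2) (4,2) (4,3) (4,4) (3,4) | (4,1) (4,2) (3,2) (2,2) (2,3) (2,4) (3,4).
That gives 4 routes.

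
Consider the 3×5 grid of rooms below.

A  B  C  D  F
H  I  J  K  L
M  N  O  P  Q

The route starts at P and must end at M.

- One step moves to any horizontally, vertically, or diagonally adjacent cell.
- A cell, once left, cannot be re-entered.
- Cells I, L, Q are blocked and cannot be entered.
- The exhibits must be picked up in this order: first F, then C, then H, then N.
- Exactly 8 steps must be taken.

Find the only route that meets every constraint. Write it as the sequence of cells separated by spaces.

P K F D C B H N M

The waypoints must appear in the order F, C, H, N, with no cell reused.
Route from P: up 1 to K, up-right 1 to F, left 3 to B, down-left 1 to H, down-right 1 to N, left 1 to M — 8 moves in all.
Check: order respected (F at step 2, C at step 4, H at step 6, N at step 7); 8 moves as required.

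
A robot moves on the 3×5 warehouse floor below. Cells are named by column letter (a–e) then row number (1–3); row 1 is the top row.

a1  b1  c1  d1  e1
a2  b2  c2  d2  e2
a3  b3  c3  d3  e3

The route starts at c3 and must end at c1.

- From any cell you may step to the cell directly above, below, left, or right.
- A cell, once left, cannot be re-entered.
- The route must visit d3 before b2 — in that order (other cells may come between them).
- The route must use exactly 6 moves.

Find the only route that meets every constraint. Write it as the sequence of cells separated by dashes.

The waypoints must appear in the order d3, b2, with no cell reused.
Route from c3: right to d3, up to d2, 2× left (reaching b2), up to b1, right to c1 — 6 moves in all.
Check: order respected (d3 at step 1, b2 at step 4); 6 moves as required.

c3 - d3 - d2 - c2 - b2 - b1 - c1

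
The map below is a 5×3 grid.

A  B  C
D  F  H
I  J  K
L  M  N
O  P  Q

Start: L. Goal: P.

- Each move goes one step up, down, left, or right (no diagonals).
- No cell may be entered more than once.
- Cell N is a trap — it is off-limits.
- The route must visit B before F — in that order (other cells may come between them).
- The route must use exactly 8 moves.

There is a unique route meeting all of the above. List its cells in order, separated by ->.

L -> I -> D -> A -> B -> F -> J -> M -> P

The waypoints must appear in the order B, F, with no cell reused.
Route from L: 3× up (reaching A), right to B, 4× down (reaching P) — 8 moves in all.
Check: order respected (B at step 4, F at step 5); 8 moves as required.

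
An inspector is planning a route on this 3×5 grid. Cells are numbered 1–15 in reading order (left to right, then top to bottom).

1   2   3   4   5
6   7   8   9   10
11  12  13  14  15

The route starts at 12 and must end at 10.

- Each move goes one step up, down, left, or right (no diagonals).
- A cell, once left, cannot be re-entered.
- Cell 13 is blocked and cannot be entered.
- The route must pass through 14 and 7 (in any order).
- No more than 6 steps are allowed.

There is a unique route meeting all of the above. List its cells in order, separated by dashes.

12 - 7 - 8 - 9 - 14 - 15 - 10

The budget equals the shortest possible length, so every move has to be on a shortest route through the required cells.
Route from 12: up to 7, 2× right (reaching 9), down to 14, right to 15, up to 10 — 6 moves in all.
Check: all required cells visited; 6 ≤ 6 moves.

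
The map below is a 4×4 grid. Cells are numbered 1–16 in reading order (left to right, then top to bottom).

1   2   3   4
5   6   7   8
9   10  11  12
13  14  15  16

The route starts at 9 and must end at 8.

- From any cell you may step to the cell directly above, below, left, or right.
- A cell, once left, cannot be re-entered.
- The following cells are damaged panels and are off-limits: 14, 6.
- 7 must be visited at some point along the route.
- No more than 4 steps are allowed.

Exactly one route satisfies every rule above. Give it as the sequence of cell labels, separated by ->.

9 -> 10 -> 11 -> 7 -> 8

The budget equals the shortest possible length, so every move has to be on a shortest route through the required cells.
Route from 9: 2× right (reaching 11), up to 7, right to 8 — 4 moves in all.
Check: all required cells visited; 4 ≤ 4 moves.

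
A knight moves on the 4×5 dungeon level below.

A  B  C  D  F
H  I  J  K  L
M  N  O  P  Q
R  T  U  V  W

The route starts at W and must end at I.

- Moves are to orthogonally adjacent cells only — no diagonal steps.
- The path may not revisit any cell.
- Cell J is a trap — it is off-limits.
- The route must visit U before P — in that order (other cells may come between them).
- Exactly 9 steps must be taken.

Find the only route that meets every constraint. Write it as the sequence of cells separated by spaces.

The waypoints must appear in the order U, P, with no cell reused.
Route from W: 2× left (reaching U), up to O, right to P, 2× up (reaching D), 2× left (reaching B), down to I — 9 moves in all.
Check: order respected (U at step 2, P at step 4); 9 moves as required.

W V U O P K D C B I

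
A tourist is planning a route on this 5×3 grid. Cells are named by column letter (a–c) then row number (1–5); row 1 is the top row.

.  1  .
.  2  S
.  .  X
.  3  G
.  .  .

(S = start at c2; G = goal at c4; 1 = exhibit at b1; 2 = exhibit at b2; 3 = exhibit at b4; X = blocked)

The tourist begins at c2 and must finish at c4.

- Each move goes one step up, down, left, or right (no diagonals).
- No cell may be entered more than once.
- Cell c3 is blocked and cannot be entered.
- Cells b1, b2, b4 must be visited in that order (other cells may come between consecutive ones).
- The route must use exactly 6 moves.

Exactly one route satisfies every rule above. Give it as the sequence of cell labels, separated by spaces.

c2 c1 b1 b2 b3 b4 c4

The waypoints must appear in the order b1, b2, b4, with no cell reused.
Route from c2: up to c1, left to b1, 3× down (reaching b4), right to c4 — 6 moves in all.
Check: order respected (1 at step 2, 2 at step 3, 3 at step 5); 6 moves as required.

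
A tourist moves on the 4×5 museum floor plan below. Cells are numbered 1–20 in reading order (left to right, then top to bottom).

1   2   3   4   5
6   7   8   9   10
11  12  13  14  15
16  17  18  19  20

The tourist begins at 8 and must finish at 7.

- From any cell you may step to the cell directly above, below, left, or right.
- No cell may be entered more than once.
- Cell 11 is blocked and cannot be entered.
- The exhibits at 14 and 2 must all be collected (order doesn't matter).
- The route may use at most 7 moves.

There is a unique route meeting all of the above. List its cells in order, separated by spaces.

The budget equals the shortest possible length, so every move has to be on a shortest route through the required cells.
Route from 8: down 1 to 13, right 1 to 14, up 2 to 4, left 2 to 2, down 1 to 7 — 7 moves in all.
Check: all required cells visited; 7 ≤ 7 moves.

8 13 14 9 4 3 2 7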